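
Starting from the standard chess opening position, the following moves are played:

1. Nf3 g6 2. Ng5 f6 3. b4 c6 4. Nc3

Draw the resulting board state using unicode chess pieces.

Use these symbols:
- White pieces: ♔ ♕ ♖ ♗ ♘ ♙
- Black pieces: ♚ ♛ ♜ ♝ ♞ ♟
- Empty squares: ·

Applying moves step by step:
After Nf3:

♜ ♞ ♝ ♛ ♚ ♝ ♞ ♜
♟ ♟ ♟ ♟ ♟ ♟ ♟ ♟
· · · · · · · ·
· · · · · · · ·
· · · · · · · ·
· · · · · ♘ · ·
♙ ♙ ♙ ♙ ♙ ♙ ♙ ♙
♖ ♘ ♗ ♕ ♔ ♗ · ♖


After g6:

♜ ♞ ♝ ♛ ♚ ♝ ♞ ♜
♟ ♟ ♟ ♟ ♟ ♟ · ♟
· · · · · · ♟ ·
· · · · · · · ·
· · · · · · · ·
· · · · · ♘ · ·
♙ ♙ ♙ ♙ ♙ ♙ ♙ ♙
♖ ♘ ♗ ♕ ♔ ♗ · ♖


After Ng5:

♜ ♞ ♝ ♛ ♚ ♝ ♞ ♜
♟ ♟ ♟ ♟ ♟ ♟ · ♟
· · · · · · ♟ ·
· · · · · · ♘ ·
· · · · · · · ·
· · · · · · · ·
♙ ♙ ♙ ♙ ♙ ♙ ♙ ♙
♖ ♘ ♗ ♕ ♔ ♗ · ♖


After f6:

♜ ♞ ♝ ♛ ♚ ♝ ♞ ♜
♟ ♟ ♟ ♟ ♟ · · ♟
· · · · · ♟ ♟ ·
· · · · · · ♘ ·
· · · · · · · ·
· · · · · · · ·
♙ ♙ ♙ ♙ ♙ ♙ ♙ ♙
♖ ♘ ♗ ♕ ♔ ♗ · ♖


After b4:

♜ ♞ ♝ ♛ ♚ ♝ ♞ ♜
♟ ♟ ♟ ♟ ♟ · · ♟
· · · · · ♟ ♟ ·
· · · · · · ♘ ·
· ♙ · · · · · ·
· · · · · · · ·
♙ · ♙ ♙ ♙ ♙ ♙ ♙
♖ ♘ ♗ ♕ ♔ ♗ · ♖


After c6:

♜ ♞ ♝ ♛ ♚ ♝ ♞ ♜
♟ ♟ · ♟ ♟ · · ♟
· · ♟ · · ♟ ♟ ·
· · · · · · ♘ ·
· ♙ · · · · · ·
· · · · · · · ·
♙ · ♙ ♙ ♙ ♙ ♙ ♙
♖ ♘ ♗ ♕ ♔ ♗ · ♖


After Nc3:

♜ ♞ ♝ ♛ ♚ ♝ ♞ ♜
♟ ♟ · ♟ ♟ · · ♟
· · ♟ · · ♟ ♟ ·
· · · · · · ♘ ·
· ♙ · · · · · ·
· · ♘ · · · · ·
♙ · ♙ ♙ ♙ ♙ ♙ ♙
♖ · ♗ ♕ ♔ ♗ · ♖



  a b c d e f g h
  ─────────────────
8│♜ ♞ ♝ ♛ ♚ ♝ ♞ ♜│8
7│♟ ♟ · ♟ ♟ · · ♟│7
6│· · ♟ · · ♟ ♟ ·│6
5│· · · · · · ♘ ·│5
4│· ♙ · · · · · ·│4
3│· · ♘ · · · · ·│3
2│♙ · ♙ ♙ ♙ ♙ ♙ ♙│2
1│♖ · ♗ ♕ ♔ ♗ · ♖│1
  ─────────────────
  a b c d e f g h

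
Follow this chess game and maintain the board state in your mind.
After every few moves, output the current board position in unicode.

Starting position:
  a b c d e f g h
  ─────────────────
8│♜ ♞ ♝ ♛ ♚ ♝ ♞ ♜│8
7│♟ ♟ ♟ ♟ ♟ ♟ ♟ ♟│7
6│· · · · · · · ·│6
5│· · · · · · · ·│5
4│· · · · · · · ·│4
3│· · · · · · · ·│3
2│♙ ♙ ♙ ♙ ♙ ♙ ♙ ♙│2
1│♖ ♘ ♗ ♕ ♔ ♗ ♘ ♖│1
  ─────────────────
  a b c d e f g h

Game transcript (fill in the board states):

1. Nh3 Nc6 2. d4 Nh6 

  a b c d e f g h
  ─────────────────
8│♜ · ♝ ♛ ♚ ♝ · ♜│8
7│♟ ♟ ♟ ♟ ♟ ♟ ♟ ♟│7
6│· · ♞ · · · · ♞│6
5│· · · · · · · ·│5
4│· · · ♙ · · · ·│4
3│· · · · · · · ♘│3
2│♙ ♙ ♙ · ♙ ♙ ♙ ♙│2
1│♖ ♘ ♗ ♕ ♔ ♗ · ♖│1
  ─────────────────
  a b c d e f g h

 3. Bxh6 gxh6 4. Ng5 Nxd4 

  a b c d e f g h
  ─────────────────
8│♜ · ♝ ♛ ♚ ♝ · ♜│8
7│♟ ♟ ♟ ♟ ♟ ♟ · ♟│7
6│· · · · · · · ♟│6
5│· · · · · · ♘ ·│5
4│· · · ♞ · · · ·│4
3│· · · · · · · ·│3
2│♙ ♙ ♙ · ♙ ♙ ♙ ♙│2
1│♖ ♘ · ♕ ♔ ♗ · ♖│1
  ─────────────────
  a b c d e f g h

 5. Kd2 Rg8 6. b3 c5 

  a b c d e f g h
  ─────────────────
8│♜ · ♝ ♛ ♚ ♝ ♜ ·│8
7│♟ ♟ · ♟ ♟ ♟ · ♟│7
6│· · · · · · · ♟│6
5│· · ♟ · · · ♘ ·│5
4│· · · ♞ · · · ·│4
3│· ♙ · · · · · ·│3
2│♙ · ♙ ♔ ♙ ♙ ♙ ♙│2
1│♖ ♘ · ♕ · ♗ · ♖│1
  ─────────────────
  a b c d e f g h



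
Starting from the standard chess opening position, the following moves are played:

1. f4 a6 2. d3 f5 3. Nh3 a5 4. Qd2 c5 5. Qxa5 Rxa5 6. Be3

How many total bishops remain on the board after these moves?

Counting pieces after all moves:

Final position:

  a b c d e f g h
  ─────────────────
8│· ♞ ♝ ♛ ♚ ♝ ♞ ♜│8
7│· ♟ · ♟ ♟ · ♟ ♟│7
6│· · · · · · · ·│6
5│♜ · ♟ · · ♟ · ·│5
4│· · · · · ♙ · ·│4
3│· · · ♙ ♗ · · ♘│3
2│♙ ♙ ♙ · ♙ · ♙ ♙│2
1│♖ ♘ · · ♔ ♗ · ♖│1
  ─────────────────
  a b c d e f g h


4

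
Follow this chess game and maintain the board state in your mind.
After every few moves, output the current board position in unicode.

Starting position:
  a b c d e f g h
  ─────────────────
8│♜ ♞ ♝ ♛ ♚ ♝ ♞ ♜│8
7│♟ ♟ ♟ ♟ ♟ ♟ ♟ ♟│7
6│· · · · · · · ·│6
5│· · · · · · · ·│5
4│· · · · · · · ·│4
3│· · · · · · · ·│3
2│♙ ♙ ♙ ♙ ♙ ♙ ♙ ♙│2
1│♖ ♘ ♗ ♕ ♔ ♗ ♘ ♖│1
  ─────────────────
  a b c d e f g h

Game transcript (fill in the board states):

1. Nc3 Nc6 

  a b c d e f g h
  ─────────────────
8│♜ · ♝ ♛ ♚ ♝ ♞ ♜│8
7│♟ ♟ ♟ ♟ ♟ ♟ ♟ ♟│7
6│· · ♞ · · · · ·│6
5│· · · · · · · ·│5
4│· · · · · · · ·│4
3│· · ♘ · · · · ·│3
2│♙ ♙ ♙ ♙ ♙ ♙ ♙ ♙│2
1│♖ · ♗ ♕ ♔ ♗ ♘ ♖│1
  ─────────────────
  a b c d e f g h

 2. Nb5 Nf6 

  a b c d e f g h
  ─────────────────
8│♜ · ♝ ♛ ♚ ♝ · ♜│8
7│♟ ♟ ♟ ♟ ♟ ♟ ♟ ♟│7
6│· · ♞ · · ♞ · ·│6
5│· ♘ · · · · · ·│5
4│· · · · · · · ·│4
3│· · · · · · · ·│3
2│♙ ♙ ♙ ♙ ♙ ♙ ♙ ♙│2
1│♖ · ♗ ♕ ♔ ♗ ♘ ♖│1
  ─────────────────
  a b c d e f g h

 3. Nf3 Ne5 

  a b c d e f g h
  ─────────────────
8│♜ · ♝ ♛ ♚ ♝ · ♜│8
7│♟ ♟ ♟ ♟ ♟ ♟ ♟ ♟│7
6│· · · · · ♞ · ·│6
5│· ♘ · · ♞ · · ·│5
4│· · · · · · · ·│4
3│· · · · · ♘ · ·│3
2│♙ ♙ ♙ ♙ ♙ ♙ ♙ ♙│2
1│♖ · ♗ ♕ ♔ ♗ · ♖│1
  ─────────────────
  a b c d e f g h

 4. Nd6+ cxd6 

  a b c d e f g h
  ─────────────────
8│♜ · ♝ ♛ ♚ ♝ · ♜│8
7│♟ ♟ · ♟ ♟ ♟ ♟ ♟│7
6│· · · ♟ · ♞ · ·│6
5│· · · · ♞ · · ·│5
4│· · · · · · · ·│4
3│· · · · · ♘ · ·│3
2│♙ ♙ ♙ ♙ ♙ ♙ ♙ ♙│2
1│♖ · ♗ ♕ ♔ ♗ · ♖│1
  ─────────────────
  a b c d e f g h

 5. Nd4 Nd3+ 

  a b c d e f g h
  ─────────────────
8│♜ · ♝ ♛ ♚ ♝ · ♜│8
7│♟ ♟ · ♟ ♟ ♟ ♟ ♟│7
6│· · · ♟ · ♞ · ·│6
5│· · · · · · · ·│5
4│· · · ♘ · · · ·│4
3│· · · ♞ · · · ·│3
2│♙ ♙ ♙ ♙ ♙ ♙ ♙ ♙│2
1│♖ · ♗ ♕ ♔ ♗ · ♖│1
  ─────────────────
  a b c d e f g h



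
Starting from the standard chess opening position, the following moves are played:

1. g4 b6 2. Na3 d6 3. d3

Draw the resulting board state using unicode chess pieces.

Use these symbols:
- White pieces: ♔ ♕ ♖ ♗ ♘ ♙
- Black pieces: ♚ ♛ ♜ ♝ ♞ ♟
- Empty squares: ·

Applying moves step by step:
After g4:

♜ ♞ ♝ ♛ ♚ ♝ ♞ ♜
♟ ♟ ♟ ♟ ♟ ♟ ♟ ♟
· · · · · · · ·
· · · · · · · ·
· · · · · · ♙ ·
· · · · · · · ·
♙ ♙ ♙ ♙ ♙ ♙ · ♙
♖ ♘ ♗ ♕ ♔ ♗ ♘ ♖


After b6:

♜ ♞ ♝ ♛ ♚ ♝ ♞ ♜
♟ · ♟ ♟ ♟ ♟ ♟ ♟
· ♟ · · · · · ·
· · · · · · · ·
· · · · · · ♙ ·
· · · · · · · ·
♙ ♙ ♙ ♙ ♙ ♙ · ♙
♖ ♘ ♗ ♕ ♔ ♗ ♘ ♖


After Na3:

♜ ♞ ♝ ♛ ♚ ♝ ♞ ♜
♟ · ♟ ♟ ♟ ♟ ♟ ♟
· ♟ · · · · · ·
· · · · · · · ·
· · · · · · ♙ ·
♘ · · · · · · ·
♙ ♙ ♙ ♙ ♙ ♙ · ♙
♖ · ♗ ♕ ♔ ♗ ♘ ♖


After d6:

♜ ♞ ♝ ♛ ♚ ♝ ♞ ♜
♟ · ♟ · ♟ ♟ ♟ ♟
· ♟ · ♟ · · · ·
· · · · · · · ·
· · · · · · ♙ ·
♘ · · · · · · ·
♙ ♙ ♙ ♙ ♙ ♙ · ♙
♖ · ♗ ♕ ♔ ♗ ♘ ♖


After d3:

♜ ♞ ♝ ♛ ♚ ♝ ♞ ♜
♟ · ♟ · ♟ ♟ ♟ ♟
· ♟ · ♟ · · · ·
· · · · · · · ·
· · · · · · ♙ ·
♘ · · ♙ · · · ·
♙ ♙ ♙ · ♙ ♙ · ♙
♖ · ♗ ♕ ♔ ♗ ♘ ♖



  a b c d e f g h
  ─────────────────
8│♜ ♞ ♝ ♛ ♚ ♝ ♞ ♜│8
7│♟ · ♟ · ♟ ♟ ♟ ♟│7
6│· ♟ · ♟ · · · ·│6
5│· · · · · · · ·│5
4│· · · · · · ♙ ·│4
3│♘ · · ♙ · · · ·│3
2│♙ ♙ ♙ · ♙ ♙ · ♙│2
1│♖ · ♗ ♕ ♔ ♗ ♘ ♖│1
  ─────────────────
  a b c d e f g h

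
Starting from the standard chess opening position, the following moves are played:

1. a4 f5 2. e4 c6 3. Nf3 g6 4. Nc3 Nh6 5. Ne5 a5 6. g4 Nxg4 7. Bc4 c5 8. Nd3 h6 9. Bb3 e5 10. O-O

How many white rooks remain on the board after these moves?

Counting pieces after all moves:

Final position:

  a b c d e f g h
  ─────────────────
8│♜ ♞ ♝ ♛ ♚ ♝ · ♜│8
7│· ♟ · ♟ · · · ·│7
6│· · · · · · ♟ ♟│6
5│♟ · ♟ · ♟ ♟ · ·│5
4│♙ · · · ♙ · ♞ ·│4
3│· ♗ ♘ ♘ · · · ·│3
2│· ♙ ♙ ♙ · ♙ · ♙│2
1│♖ · ♗ ♕ · ♖ ♔ ·│1
  ─────────────────
  a b c d e f g h


2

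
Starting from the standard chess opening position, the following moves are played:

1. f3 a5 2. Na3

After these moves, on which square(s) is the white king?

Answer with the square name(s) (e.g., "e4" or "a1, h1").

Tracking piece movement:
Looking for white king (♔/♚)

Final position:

  a b c d e f g h
  ─────────────────
8│♜ ♞ ♝ ♛ ♚ ♝ ♞ ♜│8
7│· ♟ ♟ ♟ ♟ ♟ ♟ ♟│7
6│· · · · · · · ·│6
5│♟ · · · · · · ·│5
4│· · · · · · · ·│4
3│♘ · · · · ♙ · ·│3
2│♙ ♙ ♙ ♙ ♙ · ♙ ♙│2
1│♖ · ♗ ♕ ♔ ♗ ♘ ♖│1
  ─────────────────
  a b c d e f g h


e1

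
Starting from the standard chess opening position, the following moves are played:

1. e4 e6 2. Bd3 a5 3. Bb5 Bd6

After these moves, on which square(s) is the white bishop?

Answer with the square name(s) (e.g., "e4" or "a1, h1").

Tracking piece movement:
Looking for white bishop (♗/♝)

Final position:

  a b c d e f g h
  ─────────────────
8│♜ ♞ ♝ ♛ ♚ · ♞ ♜│8
7│· ♟ ♟ ♟ · ♟ ♟ ♟│7
6│· · · ♝ ♟ · · ·│6
5│♟ ♗ · · · · · ·│5
4│· · · · ♙ · · ·│4
3│· · · · · · · ·│3
2│♙ ♙ ♙ ♙ · ♙ ♙ ♙│2
1│♖ ♘ ♗ ♕ ♔ · ♘ ♖│1
  ─────────────────
  a b c d e f g h


b5, c1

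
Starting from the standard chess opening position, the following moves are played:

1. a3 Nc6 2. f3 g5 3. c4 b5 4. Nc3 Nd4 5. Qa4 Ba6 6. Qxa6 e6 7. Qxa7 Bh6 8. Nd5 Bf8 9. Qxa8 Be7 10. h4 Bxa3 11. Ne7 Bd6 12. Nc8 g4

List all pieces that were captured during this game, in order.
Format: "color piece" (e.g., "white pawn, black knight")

Tracking captures:
  Qxa6: captured black bishop
  Qxa7: captured black pawn
  Qxa8: captured black rook
  Bxa3: captured white pawn

black bishop, black pawn, black rook, white pawn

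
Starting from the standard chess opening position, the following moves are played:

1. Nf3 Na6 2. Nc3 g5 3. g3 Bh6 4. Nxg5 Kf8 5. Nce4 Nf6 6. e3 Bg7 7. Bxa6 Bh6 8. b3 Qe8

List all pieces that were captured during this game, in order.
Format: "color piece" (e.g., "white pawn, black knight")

Tracking captures:
  Nxg5: captured black pawn
  Bxa6: captured black knight

black pawn, black knight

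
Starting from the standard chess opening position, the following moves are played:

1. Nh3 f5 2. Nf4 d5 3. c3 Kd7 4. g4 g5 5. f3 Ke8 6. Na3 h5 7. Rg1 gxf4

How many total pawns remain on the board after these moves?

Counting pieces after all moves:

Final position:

  a b c d e f g h
  ─────────────────
8│♜ ♞ ♝ ♛ ♚ ♝ ♞ ♜│8
7│♟ ♟ ♟ · ♟ · · ·│7
6│· · · · · · · ·│6
5│· · · ♟ · ♟ · ♟│5
4│· · · · · ♟ ♙ ·│4
3│♘ · ♙ · · ♙ · ·│3
2│♙ ♙ · ♙ ♙ · · ♙│2
1│♖ · ♗ ♕ ♔ ♗ ♖ ·│1
  ─────────────────
  a b c d e f g h


16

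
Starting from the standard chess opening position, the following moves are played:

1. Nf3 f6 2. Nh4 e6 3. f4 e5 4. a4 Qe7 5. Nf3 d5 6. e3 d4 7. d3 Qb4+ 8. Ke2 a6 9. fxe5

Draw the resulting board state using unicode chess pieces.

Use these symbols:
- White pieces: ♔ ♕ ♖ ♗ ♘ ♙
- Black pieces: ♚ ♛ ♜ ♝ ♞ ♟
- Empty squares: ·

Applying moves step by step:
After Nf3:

♜ ♞ ♝ ♛ ♚ ♝ ♞ ♜
♟ ♟ ♟ ♟ ♟ ♟ ♟ ♟
· · · · · · · ·
· · · · · · · ·
· · · · · · · ·
· · · · · ♘ · ·
♙ ♙ ♙ ♙ ♙ ♙ ♙ ♙
♖ ♘ ♗ ♕ ♔ ♗ · ♖


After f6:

♜ ♞ ♝ ♛ ♚ ♝ ♞ ♜
♟ ♟ ♟ ♟ ♟ · ♟ ♟
· · · · · ♟ · ·
· · · · · · · ·
· · · · · · · ·
· · · · · ♘ · ·
♙ ♙ ♙ ♙ ♙ ♙ ♙ ♙
♖ ♘ ♗ ♕ ♔ ♗ · ♖


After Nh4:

♜ ♞ ♝ ♛ ♚ ♝ ♞ ♜
♟ ♟ ♟ ♟ ♟ · ♟ ♟
· · · · · ♟ · ·
· · · · · · · ·
· · · · · · · ♘
· · · · · · · ·
♙ ♙ ♙ ♙ ♙ ♙ ♙ ♙
♖ ♘ ♗ ♕ ♔ ♗ · ♖


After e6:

♜ ♞ ♝ ♛ ♚ ♝ ♞ ♜
♟ ♟ ♟ ♟ · · ♟ ♟
· · · · ♟ ♟ · ·
· · · · · · · ·
· · · · · · · ♘
· · · · · · · ·
♙ ♙ ♙ ♙ ♙ ♙ ♙ ♙
♖ ♘ ♗ ♕ ♔ ♗ · ♖


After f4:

♜ ♞ ♝ ♛ ♚ ♝ ♞ ♜
♟ ♟ ♟ ♟ · · ♟ ♟
· · · · ♟ ♟ · ·
· · · · · · · ·
· · · · · ♙ · ♘
· · · · · · · ·
♙ ♙ ♙ ♙ ♙ · ♙ ♙
♖ ♘ ♗ ♕ ♔ ♗ · ♖


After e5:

♜ ♞ ♝ ♛ ♚ ♝ ♞ ♜
♟ ♟ ♟ ♟ · · ♟ ♟
· · · · · ♟ · ·
· · · · ♟ · · ·
· · · · · ♙ · ♘
· · · · · · · ·
♙ ♙ ♙ ♙ ♙ · ♙ ♙
♖ ♘ ♗ ♕ ♔ ♗ · ♖


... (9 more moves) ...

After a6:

♜ ♞ ♝ · ♚ ♝ ♞ ♜
· ♟ ♟ · · · ♟ ♟
♟ · · · · ♟ · ·
· · · · ♟ · · ·
♙ ♛ · ♟ · ♙ · ·
· · · ♙ ♙ ♘ · ·
· ♙ ♙ · ♔ · ♙ ♙
♖ ♘ ♗ ♕ · ♗ · ♖


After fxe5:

♜ ♞ ♝ · ♚ ♝ ♞ ♜
· ♟ ♟ · · · ♟ ♟
♟ · · · · ♟ · ·
· · · · ♙ · · ·
♙ ♛ · ♟ · · · ·
· · · ♙ ♙ ♘ · ·
· ♙ ♙ · ♔ · ♙ ♙
♖ ♘ ♗ ♕ · ♗ · ♖



  a b c d e f g h
  ─────────────────
8│♜ ♞ ♝ · ♚ ♝ ♞ ♜│8
7│· ♟ ♟ · · · ♟ ♟│7
6│♟ · · · · ♟ · ·│6
5│· · · · ♙ · · ·│5
4│♙ ♛ · ♟ · · · ·│4
3│· · · ♙ ♙ ♘ · ·│3
2│· ♙ ♙ · ♔ · ♙ ♙│2
1│♖ ♘ ♗ ♕ · ♗ · ♖│1
  ─────────────────
  a b c d e f g h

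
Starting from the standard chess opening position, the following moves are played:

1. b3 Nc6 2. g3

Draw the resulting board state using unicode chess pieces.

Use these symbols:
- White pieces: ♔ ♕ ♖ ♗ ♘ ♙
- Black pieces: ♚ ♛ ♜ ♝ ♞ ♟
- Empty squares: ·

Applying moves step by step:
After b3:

♜ ♞ ♝ ♛ ♚ ♝ ♞ ♜
♟ ♟ ♟ ♟ ♟ ♟ ♟ ♟
· · · · · · · ·
· · · · · · · ·
· · · · · · · ·
· ♙ · · · · · ·
♙ · ♙ ♙ ♙ ♙ ♙ ♙
♖ ♘ ♗ ♕ ♔ ♗ ♘ ♖


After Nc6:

♜ · ♝ ♛ ♚ ♝ ♞ ♜
♟ ♟ ♟ ♟ ♟ ♟ ♟ ♟
· · ♞ · · · · ·
· · · · · · · ·
· · · · · · · ·
· ♙ · · · · · ·
♙ · ♙ ♙ ♙ ♙ ♙ ♙
♖ ♘ ♗ ♕ ♔ ♗ ♘ ♖


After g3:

♜ · ♝ ♛ ♚ ♝ ♞ ♜
♟ ♟ ♟ ♟ ♟ ♟ ♟ ♟
· · ♞ · · · · ·
· · · · · · · ·
· · · · · · · ·
· ♙ · · · · ♙ ·
♙ · ♙ ♙ ♙ ♙ · ♙
♖ ♘ ♗ ♕ ♔ ♗ ♘ ♖



  a b c d e f g h
  ─────────────────
8│♜ · ♝ ♛ ♚ ♝ ♞ ♜│8
7│♟ ♟ ♟ ♟ ♟ ♟ ♟ ♟│7
6│· · ♞ · · · · ·│6
5│· · · · · · · ·│5
4│· · · · · · · ·│4
3│· ♙ · · · · ♙ ·│3
2│♙ · ♙ ♙ ♙ ♙ · ♙│2
1│♖ ♘ ♗ ♕ ♔ ♗ ♘ ♖│1
  ─────────────────
  a b c d e f g h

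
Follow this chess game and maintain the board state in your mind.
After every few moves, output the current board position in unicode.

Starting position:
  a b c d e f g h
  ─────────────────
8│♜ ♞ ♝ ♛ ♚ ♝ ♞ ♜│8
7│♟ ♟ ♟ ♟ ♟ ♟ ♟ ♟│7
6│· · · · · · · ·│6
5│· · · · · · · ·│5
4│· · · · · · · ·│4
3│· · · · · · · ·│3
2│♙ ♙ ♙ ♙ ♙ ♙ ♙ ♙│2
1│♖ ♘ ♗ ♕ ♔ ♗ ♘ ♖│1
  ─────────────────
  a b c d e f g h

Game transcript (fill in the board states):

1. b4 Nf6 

  a b c d e f g h
  ─────────────────
8│♜ ♞ ♝ ♛ ♚ ♝ · ♜│8
7│♟ ♟ ♟ ♟ ♟ ♟ ♟ ♟│7
6│· · · · · ♞ · ·│6
5│· · · · · · · ·│5
4│· ♙ · · · · · ·│4
3│· · · · · · · ·│3
2│♙ · ♙ ♙ ♙ ♙ ♙ ♙│2
1│♖ ♘ ♗ ♕ ♔ ♗ ♘ ♖│1
  ─────────────────
  a b c d e f g h

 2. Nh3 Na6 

  a b c d e f g h
  ─────────────────
8│♜ · ♝ ♛ ♚ ♝ · ♜│8
7│♟ ♟ ♟ ♟ ♟ ♟ ♟ ♟│7
6│♞ · · · · ♞ · ·│6
5│· · · · · · · ·│5
4│· ♙ · · · · · ·│4
3│· · · · · · · ♘│3
2│♙ · ♙ ♙ ♙ ♙ ♙ ♙│2
1│♖ ♘ ♗ ♕ ♔ ♗ · ♖│1
  ─────────────────
  a b c d e f g h

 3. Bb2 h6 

  a b c d e f g h
  ─────────────────
8│♜ · ♝ ♛ ♚ ♝ · ♜│8
7│♟ ♟ ♟ ♟ ♟ ♟ ♟ ·│7
6│♞ · · · · ♞ · ♟│6
5│· · · · · · · ·│5
4│· ♙ · · · · · ·│4
3│· · · · · · · ♘│3
2│♙ ♗ ♙ ♙ ♙ ♙ ♙ ♙│2
1│♖ ♘ · ♕ ♔ ♗ · ♖│1
  ─────────────────
  a b c d e f g h

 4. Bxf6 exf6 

  a b c d e f g h
  ─────────────────
8│♜ · ♝ ♛ ♚ ♝ · ♜│8
7│♟ ♟ ♟ ♟ · ♟ ♟ ·│7
6│♞ · · · · ♟ · ♟│6
5│· · · · · · · ·│5
4│· ♙ · · · · · ·│4
3│· · · · · · · ♘│3
2│♙ · ♙ ♙ ♙ ♙ ♙ ♙│2
1│♖ ♘ · ♕ ♔ ♗ · ♖│1
  ─────────────────
  a b c d e f g h

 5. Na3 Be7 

  a b c d e f g h
  ─────────────────
8│♜ · ♝ ♛ ♚ · · ♜│8
7│♟ ♟ ♟ ♟ ♝ ♟ ♟ ·│7
6│♞ · · · · ♟ · ♟│6
5│· · · · · · · ·│5
4│· ♙ · · · · · ·│4
3│♘ · · · · · · ♘│3
2│♙ · ♙ ♙ ♙ ♙ ♙ ♙│2
1│♖ · · ♕ ♔ ♗ · ♖│1
  ─────────────────
  a b c d e f g h



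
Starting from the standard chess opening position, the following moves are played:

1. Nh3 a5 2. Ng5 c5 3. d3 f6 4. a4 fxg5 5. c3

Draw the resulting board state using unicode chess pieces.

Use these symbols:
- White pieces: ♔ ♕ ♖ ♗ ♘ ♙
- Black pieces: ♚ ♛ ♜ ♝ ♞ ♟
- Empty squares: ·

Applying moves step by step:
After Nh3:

♜ ♞ ♝ ♛ ♚ ♝ ♞ ♜
♟ ♟ ♟ ♟ ♟ ♟ ♟ ♟
· · · · · · · ·
· · · · · · · ·
· · · · · · · ·
· · · · · · · ♘
♙ ♙ ♙ ♙ ♙ ♙ ♙ ♙
♖ ♘ ♗ ♕ ♔ ♗ · ♖


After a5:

♜ ♞ ♝ ♛ ♚ ♝ ♞ ♜
· ♟ ♟ ♟ ♟ ♟ ♟ ♟
· · · · · · · ·
♟ · · · · · · ·
· · · · · · · ·
· · · · · · · ♘
♙ ♙ ♙ ♙ ♙ ♙ ♙ ♙
♖ ♘ ♗ ♕ ♔ ♗ · ♖


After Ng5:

♜ ♞ ♝ ♛ ♚ ♝ ♞ ♜
· ♟ ♟ ♟ ♟ ♟ ♟ ♟
· · · · · · · ·
♟ · · · · · ♘ ·
· · · · · · · ·
· · · · · · · ·
♙ ♙ ♙ ♙ ♙ ♙ ♙ ♙
♖ ♘ ♗ ♕ ♔ ♗ · ♖


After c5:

♜ ♞ ♝ ♛ ♚ ♝ ♞ ♜
· ♟ · ♟ ♟ ♟ ♟ ♟
· · · · · · · ·
♟ · ♟ · · · ♘ ·
· · · · · · · ·
· · · · · · · ·
♙ ♙ ♙ ♙ ♙ ♙ ♙ ♙
♖ ♘ ♗ ♕ ♔ ♗ · ♖


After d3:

♜ ♞ ♝ ♛ ♚ ♝ ♞ ♜
· ♟ · ♟ ♟ ♟ ♟ ♟
· · · · · · · ·
♟ · ♟ · · · ♘ ·
· · · · · · · ·
· · · ♙ · · · ·
♙ ♙ ♙ · ♙ ♙ ♙ ♙
♖ ♘ ♗ ♕ ♔ ♗ · ♖


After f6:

♜ ♞ ♝ ♛ ♚ ♝ ♞ ♜
· ♟ · ♟ ♟ · ♟ ♟
· · · · · ♟ · ·
♟ · ♟ · · · ♘ ·
· · · · · · · ·
· · · ♙ · · · ·
♙ ♙ ♙ · ♙ ♙ ♙ ♙
♖ ♘ ♗ ♕ ♔ ♗ · ♖


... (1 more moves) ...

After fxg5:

♜ ♞ ♝ ♛ ♚ ♝ ♞ ♜
· ♟ · ♟ ♟ · ♟ ♟
· · · · · · · ·
♟ · ♟ · · · ♟ ·
♙ · · · · · · ·
· · · ♙ · · · ·
· ♙ ♙ · ♙ ♙ ♙ ♙
♖ ♘ ♗ ♕ ♔ ♗ · ♖


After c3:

♜ ♞ ♝ ♛ ♚ ♝ ♞ ♜
· ♟ · ♟ ♟ · ♟ ♟
· · · · · · · ·
♟ · ♟ · · · ♟ ·
♙ · · · · · · ·
· · ♙ ♙ · · · ·
· ♙ · · ♙ ♙ ♙ ♙
♖ ♘ ♗ ♕ ♔ ♗ · ♖



  a b c d e f g h
  ─────────────────
8│♜ ♞ ♝ ♛ ♚ ♝ ♞ ♜│8
7│· ♟ · ♟ ♟ · ♟ ♟│7
6│· · · · · · · ·│6
5│♟ · ♟ · · · ♟ ·│5
4│♙ · · · · · · ·│4
3│· · ♙ ♙ · · · ·│3
2│· ♙ · · ♙ ♙ ♙ ♙│2
1│♖ ♘ ♗ ♕ ♔ ♗ · ♖│1
  ─────────────────
  a b c d e f g h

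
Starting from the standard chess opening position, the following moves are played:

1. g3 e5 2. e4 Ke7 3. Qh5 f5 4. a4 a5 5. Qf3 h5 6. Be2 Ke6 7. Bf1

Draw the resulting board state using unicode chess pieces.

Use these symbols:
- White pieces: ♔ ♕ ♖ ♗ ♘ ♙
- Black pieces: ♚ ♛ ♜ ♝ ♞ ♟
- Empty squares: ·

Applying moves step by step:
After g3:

♜ ♞ ♝ ♛ ♚ ♝ ♞ ♜
♟ ♟ ♟ ♟ ♟ ♟ ♟ ♟
· · · · · · · ·
· · · · · · · ·
· · · · · · · ·
· · · · · · ♙ ·
♙ ♙ ♙ ♙ ♙ ♙ · ♙
♖ ♘ ♗ ♕ ♔ ♗ ♘ ♖


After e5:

♜ ♞ ♝ ♛ ♚ ♝ ♞ ♜
♟ ♟ ♟ ♟ · ♟ ♟ ♟
· · · · · · · ·
· · · · ♟ · · ·
· · · · · · · ·
· · · · · · ♙ ·
♙ ♙ ♙ ♙ ♙ ♙ · ♙
♖ ♘ ♗ ♕ ♔ ♗ ♘ ♖


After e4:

♜ ♞ ♝ ♛ ♚ ♝ ♞ ♜
♟ ♟ ♟ ♟ · ♟ ♟ ♟
· · · · · · · ·
· · · · ♟ · · ·
· · · · ♙ · · ·
· · · · · · ♙ ·
♙ ♙ ♙ ♙ · ♙ · ♙
♖ ♘ ♗ ♕ ♔ ♗ ♘ ♖


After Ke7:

♜ ♞ ♝ ♛ · ♝ ♞ ♜
♟ ♟ ♟ ♟ ♚ ♟ ♟ ♟
· · · · · · · ·
· · · · ♟ · · ·
· · · · ♙ · · ·
· · · · · · ♙ ·
♙ ♙ ♙ ♙ · ♙ · ♙
♖ ♘ ♗ ♕ ♔ ♗ ♘ ♖


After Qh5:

♜ ♞ ♝ ♛ · ♝ ♞ ♜
♟ ♟ ♟ ♟ ♚ ♟ ♟ ♟
· · · · · · · ·
· · · · ♟ · · ♕
· · · · ♙ · · ·
· · · · · · ♙ ·
♙ ♙ ♙ ♙ · ♙ · ♙
♖ ♘ ♗ · ♔ ♗ ♘ ♖


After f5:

♜ ♞ ♝ ♛ · ♝ ♞ ♜
♟ ♟ ♟ ♟ ♚ · ♟ ♟
· · · · · · · ·
· · · · ♟ ♟ · ♕
· · · · ♙ · · ·
· · · · · · ♙ ·
♙ ♙ ♙ ♙ · ♙ · ♙
♖ ♘ ♗ · ♔ ♗ ♘ ♖


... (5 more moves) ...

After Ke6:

♜ ♞ ♝ ♛ · ♝ ♞ ♜
· ♟ ♟ ♟ · · ♟ ·
· · · · ♚ · · ·
♟ · · · ♟ ♟ · ♟
♙ · · · ♙ · · ·
· · · · · ♕ ♙ ·
· ♙ ♙ ♙ ♗ ♙ · ♙
♖ ♘ ♗ · ♔ · ♘ ♖


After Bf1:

♜ ♞ ♝ ♛ · ♝ ♞ ♜
· ♟ ♟ ♟ · · ♟ ·
· · · · ♚ · · ·
♟ · · · ♟ ♟ · ♟
♙ · · · ♙ · · ·
· · · · · ♕ ♙ ·
· ♙ ♙ ♙ · ♙ · ♙
♖ ♘ ♗ · ♔ ♗ ♘ ♖



  a b c d e f g h
  ─────────────────
8│♜ ♞ ♝ ♛ · ♝ ♞ ♜│8
7│· ♟ ♟ ♟ · · ♟ ·│7
6│· · · · ♚ · · ·│6
5│♟ · · · ♟ ♟ · ♟│5
4│♙ · · · ♙ · · ·│4
3│· · · · · ♕ ♙ ·│3
2│· ♙ ♙ ♙ · ♙ · ♙│2
1│♖ ♘ ♗ · ♔ ♗ ♘ ♖│1
  ─────────────────
  a b c d e f g h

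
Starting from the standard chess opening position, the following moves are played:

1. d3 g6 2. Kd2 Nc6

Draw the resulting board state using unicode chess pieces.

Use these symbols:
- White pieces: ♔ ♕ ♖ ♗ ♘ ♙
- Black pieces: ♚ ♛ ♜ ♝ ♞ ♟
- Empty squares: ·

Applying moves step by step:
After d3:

♜ ♞ ♝ ♛ ♚ ♝ ♞ ♜
♟ ♟ ♟ ♟ ♟ ♟ ♟ ♟
· · · · · · · ·
· · · · · · · ·
· · · · · · · ·
· · · ♙ · · · ·
♙ ♙ ♙ · ♙ ♙ ♙ ♙
♖ ♘ ♗ ♕ ♔ ♗ ♘ ♖


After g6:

♜ ♞ ♝ ♛ ♚ ♝ ♞ ♜
♟ ♟ ♟ ♟ ♟ ♟ · ♟
· · · · · · ♟ ·
· · · · · · · ·
· · · · · · · ·
· · · ♙ · · · ·
♙ ♙ ♙ · ♙ ♙ ♙ ♙
♖ ♘ ♗ ♕ ♔ ♗ ♘ ♖


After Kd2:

♜ ♞ ♝ ♛ ♚ ♝ ♞ ♜
♟ ♟ ♟ ♟ ♟ ♟ · ♟
· · · · · · ♟ ·
· · · · · · · ·
· · · · · · · ·
· · · ♙ · · · ·
♙ ♙ ♙ ♔ ♙ ♙ ♙ ♙
♖ ♘ ♗ ♕ · ♗ ♘ ♖


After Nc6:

♜ · ♝ ♛ ♚ ♝ ♞ ♜
♟ ♟ ♟ ♟ ♟ ♟ · ♟
· · ♞ · · · ♟ ·
· · · · · · · ·
· · · · · · · ·
· · · ♙ · · · ·
♙ ♙ ♙ ♔ ♙ ♙ ♙ ♙
♖ ♘ ♗ ♕ · ♗ ♘ ♖



  a b c d e f g h
  ─────────────────
8│♜ · ♝ ♛ ♚ ♝ ♞ ♜│8
7│♟ ♟ ♟ ♟ ♟ ♟ · ♟│7
6│· · ♞ · · · ♟ ·│6
5│· · · · · · · ·│5
4│· · · · · · · ·│4
3│· · · ♙ · · · ·│3
2│♙ ♙ ♙ ♔ ♙ ♙ ♙ ♙│2
1│♖ ♘ ♗ ♕ · ♗ ♘ ♖│1
  ─────────────────
  a b c d e f g h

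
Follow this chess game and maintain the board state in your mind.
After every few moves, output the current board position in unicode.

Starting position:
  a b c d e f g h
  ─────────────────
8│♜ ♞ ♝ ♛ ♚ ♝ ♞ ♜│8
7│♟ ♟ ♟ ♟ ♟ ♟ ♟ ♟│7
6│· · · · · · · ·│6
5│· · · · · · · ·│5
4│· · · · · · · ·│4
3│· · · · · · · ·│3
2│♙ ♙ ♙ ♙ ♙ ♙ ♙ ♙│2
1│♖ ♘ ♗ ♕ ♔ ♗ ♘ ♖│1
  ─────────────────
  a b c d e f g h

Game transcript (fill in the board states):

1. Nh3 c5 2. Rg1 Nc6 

  a b c d e f g h
  ─────────────────
8│♜ · ♝ ♛ ♚ ♝ ♞ ♜│8
7│♟ ♟ · ♟ ♟ ♟ ♟ ♟│7
6│· · ♞ · · · · ·│6
5│· · ♟ · · · · ·│5
4│· · · · · · · ·│4
3│· · · · · · · ♘│3
2│♙ ♙ ♙ ♙ ♙ ♙ ♙ ♙│2
1│♖ ♘ ♗ ♕ ♔ ♗ ♖ ·│1
  ─────────────────
  a b c d e f g h

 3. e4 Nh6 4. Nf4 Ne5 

  a b c d e f g h
  ─────────────────
8│♜ · ♝ ♛ ♚ ♝ · ♜│8
7│♟ ♟ · ♟ ♟ ♟ ♟ ♟│7
6│· · · · · · · ♞│6
5│· · ♟ · ♞ · · ·│5
4│· · · · ♙ ♘ · ·│4
3│· · · · · · · ·│3
2│♙ ♙ ♙ ♙ · ♙ ♙ ♙│2
1│♖ ♘ ♗ ♕ ♔ ♗ ♖ ·│1
  ─────────────────
  a b c d e f g h

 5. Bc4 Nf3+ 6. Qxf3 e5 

  a b c d e f g h
  ─────────────────
8│♜ · ♝ ♛ ♚ ♝ · ♜│8
7│♟ ♟ · ♟ · ♟ ♟ ♟│7
6│· · · · · · · ♞│6
5│· · ♟ · ♟ · · ·│5
4│· · ♗ · ♙ ♘ · ·│4
3│· · · · · ♕ · ·│3
2│♙ ♙ ♙ ♙ · ♙ ♙ ♙│2
1│♖ ♘ ♗ · ♔ · ♖ ·│1
  ─────────────────
  a b c d e f g h

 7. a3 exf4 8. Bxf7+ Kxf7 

  a b c d e f g h
  ─────────────────
8│♜ · ♝ ♛ · ♝ · ♜│8
7│♟ ♟ · ♟ · ♚ ♟ ♟│7
6│· · · · · · · ♞│6
5│· · ♟ · · · · ·│5
4│· · · · ♙ ♟ · ·│4
3│♙ · · · · ♕ · ·│3
2│· ♙ ♙ ♙ · ♙ ♙ ♙│2
1│♖ ♘ ♗ · ♔ · ♖ ·│1
  ─────────────────
  a b c d e f g h



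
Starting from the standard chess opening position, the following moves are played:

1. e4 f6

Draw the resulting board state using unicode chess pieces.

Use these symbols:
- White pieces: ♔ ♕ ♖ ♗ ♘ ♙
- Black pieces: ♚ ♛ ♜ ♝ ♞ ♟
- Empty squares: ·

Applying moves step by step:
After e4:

♜ ♞ ♝ ♛ ♚ ♝ ♞ ♜
♟ ♟ ♟ ♟ ♟ ♟ ♟ ♟
· · · · · · · ·
· · · · · · · ·
· · · · ♙ · · ·
· · · · · · · ·
♙ ♙ ♙ ♙ · ♙ ♙ ♙
♖ ♘ ♗ ♕ ♔ ♗ ♘ ♖


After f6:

♜ ♞ ♝ ♛ ♚ ♝ ♞ ♜
♟ ♟ ♟ ♟ ♟ · ♟ ♟
· · · · · ♟ · ·
· · · · · · · ·
· · · · ♙ · · ·
· · · · · · · ·
♙ ♙ ♙ ♙ · ♙ ♙ ♙
♖ ♘ ♗ ♕ ♔ ♗ ♘ ♖



  a b c d e f g h
  ─────────────────
8│♜ ♞ ♝ ♛ ♚ ♝ ♞ ♜│8
7│♟ ♟ ♟ ♟ ♟ · ♟ ♟│7
6│· · · · · ♟ · ·│6
5│· · · · · · · ·│5
4│· · · · ♙ · · ·│4
3│· · · · · · · ·│3
2│♙ ♙ ♙ ♙ · ♙ ♙ ♙│2
1│♖ ♘ ♗ ♕ ♔ ♗ ♘ ♖│1
  ─────────────────
  a b c d e f g h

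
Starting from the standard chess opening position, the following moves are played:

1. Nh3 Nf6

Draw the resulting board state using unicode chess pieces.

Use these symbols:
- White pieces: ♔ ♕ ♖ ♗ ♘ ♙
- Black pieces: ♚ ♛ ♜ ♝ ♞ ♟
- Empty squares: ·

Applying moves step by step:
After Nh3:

♜ ♞ ♝ ♛ ♚ ♝ ♞ ♜
♟ ♟ ♟ ♟ ♟ ♟ ♟ ♟
· · · · · · · ·
· · · · · · · ·
· · · · · · · ·
· · · · · · · ♘
♙ ♙ ♙ ♙ ♙ ♙ ♙ ♙
♖ ♘ ♗ ♕ ♔ ♗ · ♖


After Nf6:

♜ ♞ ♝ ♛ ♚ ♝ · ♜
♟ ♟ ♟ ♟ ♟ ♟ ♟ ♟
· · · · · ♞ · ·
· · · · · · · ·
· · · · · · · ·
· · · · · · · ♘
♙ ♙ ♙ ♙ ♙ ♙ ♙ ♙
♖ ♘ ♗ ♕ ♔ ♗ · ♖



  a b c d e f g h
  ─────────────────
8│♜ ♞ ♝ ♛ ♚ ♝ · ♜│8
7│♟ ♟ ♟ ♟ ♟ ♟ ♟ ♟│7
6│· · · · · ♞ · ·│6
5│· · · · · · · ·│5
4│· · · · · · · ·│4
3│· · · · · · · ♘│3
2│♙ ♙ ♙ ♙ ♙ ♙ ♙ ♙│2
1│♖ ♘ ♗ ♕ ♔ ♗ · ♖│1
  ─────────────────
  a b c d e f g h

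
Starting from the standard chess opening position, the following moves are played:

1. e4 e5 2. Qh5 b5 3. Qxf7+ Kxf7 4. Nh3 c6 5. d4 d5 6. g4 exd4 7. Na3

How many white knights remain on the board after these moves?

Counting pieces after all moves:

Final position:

  a b c d e f g h
  ─────────────────
8│♜ ♞ ♝ ♛ · ♝ ♞ ♜│8
7│♟ · · · · ♚ ♟ ♟│7
6│· · ♟ · · · · ·│6
5│· ♟ · ♟ · · · ·│5
4│· · · ♟ ♙ · ♙ ·│4
3│♘ · · · · · · ♘│3
2│♙ ♙ ♙ · · ♙ · ♙│2
1│♖ · ♗ · ♔ ♗ · ♖│1
  ─────────────────
  a b c d e f g h


2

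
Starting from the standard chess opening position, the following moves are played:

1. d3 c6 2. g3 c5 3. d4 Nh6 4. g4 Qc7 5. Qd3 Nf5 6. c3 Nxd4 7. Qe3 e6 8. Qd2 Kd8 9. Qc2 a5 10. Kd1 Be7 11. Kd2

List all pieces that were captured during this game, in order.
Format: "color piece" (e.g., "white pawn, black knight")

Tracking captures:
  Nxd4: captured white pawn

white pawn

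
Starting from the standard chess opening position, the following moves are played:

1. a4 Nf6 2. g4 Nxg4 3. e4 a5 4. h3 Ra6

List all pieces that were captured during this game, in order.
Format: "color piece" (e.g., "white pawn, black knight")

Tracking captures:
  Nxg4: captured white pawn

white pawn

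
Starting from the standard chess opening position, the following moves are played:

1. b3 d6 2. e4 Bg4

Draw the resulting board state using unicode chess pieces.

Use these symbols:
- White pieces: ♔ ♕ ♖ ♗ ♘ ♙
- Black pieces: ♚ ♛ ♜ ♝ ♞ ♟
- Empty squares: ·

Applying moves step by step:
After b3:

♜ ♞ ♝ ♛ ♚ ♝ ♞ ♜
♟ ♟ ♟ ♟ ♟ ♟ ♟ ♟
· · · · · · · ·
· · · · · · · ·
· · · · · · · ·
· ♙ · · · · · ·
♙ · ♙ ♙ ♙ ♙ ♙ ♙
♖ ♘ ♗ ♕ ♔ ♗ ♘ ♖


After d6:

♜ ♞ ♝ ♛ ♚ ♝ ♞ ♜
♟ ♟ ♟ · ♟ ♟ ♟ ♟
· · · ♟ · · · ·
· · · · · · · ·
· · · · · · · ·
· ♙ · · · · · ·
♙ · ♙ ♙ ♙ ♙ ♙ ♙
♖ ♘ ♗ ♕ ♔ ♗ ♘ ♖


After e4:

♜ ♞ ♝ ♛ ♚ ♝ ♞ ♜
♟ ♟ ♟ · ♟ ♟ ♟ ♟
· · · ♟ · · · ·
· · · · · · · ·
· · · · ♙ · · ·
· ♙ · · · · · ·
♙ · ♙ ♙ · ♙ ♙ ♙
♖ ♘ ♗ ♕ ♔ ♗ ♘ ♖


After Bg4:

♜ ♞ · ♛ ♚ ♝ ♞ ♜
♟ ♟ ♟ · ♟ ♟ ♟ ♟
· · · ♟ · · · ·
· · · · · · · ·
· · · · ♙ · ♝ ·
· ♙ · · · · · ·
♙ · ♙ ♙ · ♙ ♙ ♙
♖ ♘ ♗ ♕ ♔ ♗ ♘ ♖



  a b c d e f g h
  ─────────────────
8│♜ ♞ · ♛ ♚ ♝ ♞ ♜│8
7│♟ ♟ ♟ · ♟ ♟ ♟ ♟│7
6│· · · ♟ · · · ·│6
5│· · · · · · · ·│5
4│· · · · ♙ · ♝ ·│4
3│· ♙ · · · · · ·│3
2│♙ · ♙ ♙ · ♙ ♙ ♙│2
1│♖ ♘ ♗ ♕ ♔ ♗ ♘ ♖│1
  ─────────────────
  a b c d e f g h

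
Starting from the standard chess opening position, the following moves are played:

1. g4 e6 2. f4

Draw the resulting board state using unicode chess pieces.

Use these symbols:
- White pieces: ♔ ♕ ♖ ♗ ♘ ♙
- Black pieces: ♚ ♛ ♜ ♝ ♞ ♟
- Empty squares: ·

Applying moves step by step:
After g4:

♜ ♞ ♝ ♛ ♚ ♝ ♞ ♜
♟ ♟ ♟ ♟ ♟ ♟ ♟ ♟
· · · · · · · ·
· · · · · · · ·
· · · · · · ♙ ·
· · · · · · · ·
♙ ♙ ♙ ♙ ♙ ♙ · ♙
♖ ♘ ♗ ♕ ♔ ♗ ♘ ♖


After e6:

♜ ♞ ♝ ♛ ♚ ♝ ♞ ♜
♟ ♟ ♟ ♟ · ♟ ♟ ♟
· · · · ♟ · · ·
· · · · · · · ·
· · · · · · ♙ ·
· · · · · · · ·
♙ ♙ ♙ ♙ ♙ ♙ · ♙
♖ ♘ ♗ ♕ ♔ ♗ ♘ ♖


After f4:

♜ ♞ ♝ ♛ ♚ ♝ ♞ ♜
♟ ♟ ♟ ♟ · ♟ ♟ ♟
· · · · ♟ · · ·
· · · · · · · ·
· · · · · ♙ ♙ ·
· · · · · · · ·
♙ ♙ ♙ ♙ ♙ · · ♙
♖ ♘ ♗ ♕ ♔ ♗ ♘ ♖



  a b c d e f g h
  ─────────────────
8│♜ ♞ ♝ ♛ ♚ ♝ ♞ ♜│8
7│♟ ♟ ♟ ♟ · ♟ ♟ ♟│7
6│· · · · ♟ · · ·│6
5│· · · · · · · ·│5
4│· · · · · ♙ ♙ ·│4
3│· · · · · · · ·│3
2│♙ ♙ ♙ ♙ ♙ · · ♙│2
1│♖ ♘ ♗ ♕ ♔ ♗ ♘ ♖│1
  ─────────────────
  a b c d e f g h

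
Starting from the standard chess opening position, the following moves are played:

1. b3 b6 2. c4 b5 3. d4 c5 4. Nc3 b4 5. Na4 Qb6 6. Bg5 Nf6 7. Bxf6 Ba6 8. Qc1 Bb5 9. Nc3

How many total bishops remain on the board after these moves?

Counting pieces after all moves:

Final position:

  a b c d e f g h
  ─────────────────
8│♜ ♞ · · ♚ ♝ · ♜│8
7│♟ · · ♟ ♟ ♟ ♟ ♟│7
6│· ♛ · · · ♗ · ·│6
5│· ♝ ♟ · · · · ·│5
4│· ♟ ♙ ♙ · · · ·│4
3│· ♙ ♘ · · · · ·│3
2│♙ · · · ♙ ♙ ♙ ♙│2
1│♖ · ♕ · ♔ ♗ ♘ ♖│1
  ─────────────────
  a b c d e f g h


4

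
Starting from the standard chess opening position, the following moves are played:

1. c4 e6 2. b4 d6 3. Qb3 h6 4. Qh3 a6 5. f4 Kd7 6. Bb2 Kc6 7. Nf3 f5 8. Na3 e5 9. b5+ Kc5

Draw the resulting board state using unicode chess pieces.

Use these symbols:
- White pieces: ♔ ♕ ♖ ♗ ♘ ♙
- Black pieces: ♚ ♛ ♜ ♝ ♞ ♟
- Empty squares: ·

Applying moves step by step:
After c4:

♜ ♞ ♝ ♛ ♚ ♝ ♞ ♜
♟ ♟ ♟ ♟ ♟ ♟ ♟ ♟
· · · · · · · ·
· · · · · · · ·
· · ♙ · · · · ·
· · · · · · · ·
♙ ♙ · ♙ ♙ ♙ ♙ ♙
♖ ♘ ♗ ♕ ♔ ♗ ♘ ♖


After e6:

♜ ♞ ♝ ♛ ♚ ♝ ♞ ♜
♟ ♟ ♟ ♟ · ♟ ♟ ♟
· · · · ♟ · · ·
· · · · · · · ·
· · ♙ · · · · ·
· · · · · · · ·
♙ ♙ · ♙ ♙ ♙ ♙ ♙
♖ ♘ ♗ ♕ ♔ ♗ ♘ ♖


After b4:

♜ ♞ ♝ ♛ ♚ ♝ ♞ ♜
♟ ♟ ♟ ♟ · ♟ ♟ ♟
· · · · ♟ · · ·
· · · · · · · ·
· ♙ ♙ · · · · ·
· · · · · · · ·
♙ · · ♙ ♙ ♙ ♙ ♙
♖ ♘ ♗ ♕ ♔ ♗ ♘ ♖


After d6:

♜ ♞ ♝ ♛ ♚ ♝ ♞ ♜
♟ ♟ ♟ · · ♟ ♟ ♟
· · · ♟ ♟ · · ·
· · · · · · · ·
· ♙ ♙ · · · · ·
· · · · · · · ·
♙ · · ♙ ♙ ♙ ♙ ♙
♖ ♘ ♗ ♕ ♔ ♗ ♘ ♖


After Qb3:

♜ ♞ ♝ ♛ ♚ ♝ ♞ ♜
♟ ♟ ♟ · · ♟ ♟ ♟
· · · ♟ ♟ · · ·
· · · · · · · ·
· ♙ ♙ · · · · ·
· ♕ · · · · · ·
♙ · · ♙ ♙ ♙ ♙ ♙
♖ ♘ ♗ · ♔ ♗ ♘ ♖


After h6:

♜ ♞ ♝ ♛ ♚ ♝ ♞ ♜
♟ ♟ ♟ · · ♟ ♟ ·
· · · ♟ ♟ · · ♟
· · · · · · · ·
· ♙ ♙ · · · · ·
· ♕ · · · · · ·
♙ · · ♙ ♙ ♙ ♙ ♙
♖ ♘ ♗ · ♔ ♗ ♘ ♖


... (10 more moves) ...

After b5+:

♜ ♞ ♝ ♛ · ♝ ♞ ♜
· ♟ ♟ · · · ♟ ·
♟ · ♚ ♟ · · · ♟
· ♙ · · ♟ ♟ · ·
· · ♙ · · ♙ · ·
♘ · · · · ♘ · ♕
♙ ♗ · ♙ ♙ · ♙ ♙
♖ · · · ♔ ♗ · ♖


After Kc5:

♜ ♞ ♝ ♛ · ♝ ♞ ♜
· ♟ ♟ · · · ♟ ·
♟ · · ♟ · · · ♟
· ♙ ♚ · ♟ ♟ · ·
· · ♙ · · ♙ · ·
♘ · · · · ♘ · ♕
♙ ♗ · ♙ ♙ · ♙ ♙
♖ · · · ♔ ♗ · ♖



  a b c d e f g h
  ─────────────────
8│♜ ♞ ♝ ♛ · ♝ ♞ ♜│8
7│· ♟ ♟ · · · ♟ ·│7
6│♟ · · ♟ · · · ♟│6
5│· ♙ ♚ · ♟ ♟ · ·│5
4│· · ♙ · · ♙ · ·│4
3│♘ · · · · ♘ · ♕│3
2│♙ ♗ · ♙ ♙ · ♙ ♙│2
1│♖ · · · ♔ ♗ · ♖│1
  ─────────────────
  a b c d e f g h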